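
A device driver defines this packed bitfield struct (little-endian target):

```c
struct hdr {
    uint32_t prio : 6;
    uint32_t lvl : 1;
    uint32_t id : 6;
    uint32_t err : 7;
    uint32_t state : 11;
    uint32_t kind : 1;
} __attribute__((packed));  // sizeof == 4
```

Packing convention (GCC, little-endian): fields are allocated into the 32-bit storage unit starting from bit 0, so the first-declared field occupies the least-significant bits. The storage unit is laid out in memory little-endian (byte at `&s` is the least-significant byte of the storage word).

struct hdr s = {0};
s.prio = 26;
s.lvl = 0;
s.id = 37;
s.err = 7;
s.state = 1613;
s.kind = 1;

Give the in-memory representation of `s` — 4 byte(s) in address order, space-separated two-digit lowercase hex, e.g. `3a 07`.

9a f2 d0 e4

prio:6 = 26 → 0x1a << 0 → word 0x0000001a
lvl:1 = 0 → 0x0 << 6 → word 0x0000001a
id:6 = 37 → 0x25 << 7 → word 0x0000129a
err:7 = 7 → 0x7 << 13 → word 0x0000f29a
state:11 = 1613 → 0x64d << 20 → word 0x64d0f29a
kind:1 = 1 → 0x1 << 31 → word 0xe4d0f29a
word = 0xe4d0f29a → little-endian bytes:
  [0]=0x9a  [1]=0xf2  [2]=0xd0  [3]=0xe4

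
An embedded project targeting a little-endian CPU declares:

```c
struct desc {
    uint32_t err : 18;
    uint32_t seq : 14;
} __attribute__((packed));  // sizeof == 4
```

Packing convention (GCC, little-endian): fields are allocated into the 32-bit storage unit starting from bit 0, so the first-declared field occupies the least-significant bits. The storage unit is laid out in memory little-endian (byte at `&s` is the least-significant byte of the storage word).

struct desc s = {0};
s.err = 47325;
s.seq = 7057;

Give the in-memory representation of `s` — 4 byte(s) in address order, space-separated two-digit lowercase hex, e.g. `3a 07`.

dd b8 44 6e

[0+:18] err=47325 & 0x3ffff = 0xb8dd; word=0x0000b8dd
[18+:14] seq=7057 & 0x3fff = 0x1b91; word=0x6e44b8dd
word = 0x6e44b8dd → little-endian bytes:
  [0]=0xdd  [1]=0xb8  [2]=0x44  [3]=0x6e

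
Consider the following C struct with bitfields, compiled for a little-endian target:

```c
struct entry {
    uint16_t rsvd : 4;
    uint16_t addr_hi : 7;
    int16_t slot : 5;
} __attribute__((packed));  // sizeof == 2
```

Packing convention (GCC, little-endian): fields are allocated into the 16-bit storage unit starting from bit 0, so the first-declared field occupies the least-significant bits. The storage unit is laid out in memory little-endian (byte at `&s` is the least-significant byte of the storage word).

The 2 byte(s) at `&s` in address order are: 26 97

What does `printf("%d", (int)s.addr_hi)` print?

[0]=0x26 [1]=0x97 (little-endian) → word 0x9726
rsvd:4 @ bit 0 → (0x9726>>0)&0xf = 0x6
addr_hi:7 @ bit 4 → (0x9726>>4)&0x7f = 0x72  ←
slot:5 @ bit 11 → (0x9726>>11)&0x1f = 0x12

114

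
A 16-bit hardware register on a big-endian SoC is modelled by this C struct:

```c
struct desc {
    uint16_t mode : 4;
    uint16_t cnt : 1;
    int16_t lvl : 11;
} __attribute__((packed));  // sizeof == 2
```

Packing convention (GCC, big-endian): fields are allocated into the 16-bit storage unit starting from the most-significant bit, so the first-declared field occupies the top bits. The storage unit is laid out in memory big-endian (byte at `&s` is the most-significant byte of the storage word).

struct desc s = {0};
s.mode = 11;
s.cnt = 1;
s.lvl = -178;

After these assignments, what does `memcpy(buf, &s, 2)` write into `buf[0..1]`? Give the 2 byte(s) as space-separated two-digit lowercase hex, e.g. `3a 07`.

mode:4 = 11 → 0xb << 12 → word 0xb000
cnt:1 = 1 → 0x1 << 11 → word 0xb800
lvl:11 = -178 → 0x74e << 0 → word 0xbf4e
word = 0xbf4e → big-endian bytes:
  [0]=0xbf  [1]=0x4e

bf 4e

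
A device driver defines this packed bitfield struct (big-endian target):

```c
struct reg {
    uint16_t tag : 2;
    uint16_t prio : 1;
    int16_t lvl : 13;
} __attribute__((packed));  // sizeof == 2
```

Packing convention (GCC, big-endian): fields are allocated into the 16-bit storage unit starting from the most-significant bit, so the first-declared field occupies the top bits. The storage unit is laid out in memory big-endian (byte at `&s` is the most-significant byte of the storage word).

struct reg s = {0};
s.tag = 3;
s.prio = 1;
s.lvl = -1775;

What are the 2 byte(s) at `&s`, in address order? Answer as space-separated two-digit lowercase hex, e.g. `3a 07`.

f9 11

tag:2 = 3 → 0x3 << 14 → word 0xc000
prio:1 = 1 → 0x1 << 13 → word 0xe000
lvl:13 = -1775 → 0x1911 << 0 → word 0xf911
word = 0xf911 → big-endian bytes:
  [0]=0xf9  [1]=0x11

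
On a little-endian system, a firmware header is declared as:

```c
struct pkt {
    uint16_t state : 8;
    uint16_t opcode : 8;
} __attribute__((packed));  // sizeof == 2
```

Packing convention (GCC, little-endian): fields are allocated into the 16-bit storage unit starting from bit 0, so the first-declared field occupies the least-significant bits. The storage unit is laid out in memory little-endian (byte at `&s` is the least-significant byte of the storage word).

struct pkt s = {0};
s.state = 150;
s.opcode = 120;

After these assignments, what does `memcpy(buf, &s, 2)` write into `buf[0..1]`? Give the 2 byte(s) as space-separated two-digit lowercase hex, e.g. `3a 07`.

96 78

state (8b) val=150 bits=0x96 at bit 0: 0x0096
opcode (8b) val=120 bits=0x78 at bit 8: 0x7896
word = 0x7896 → little-endian bytes:
  [0]=0x96  [1]=0x78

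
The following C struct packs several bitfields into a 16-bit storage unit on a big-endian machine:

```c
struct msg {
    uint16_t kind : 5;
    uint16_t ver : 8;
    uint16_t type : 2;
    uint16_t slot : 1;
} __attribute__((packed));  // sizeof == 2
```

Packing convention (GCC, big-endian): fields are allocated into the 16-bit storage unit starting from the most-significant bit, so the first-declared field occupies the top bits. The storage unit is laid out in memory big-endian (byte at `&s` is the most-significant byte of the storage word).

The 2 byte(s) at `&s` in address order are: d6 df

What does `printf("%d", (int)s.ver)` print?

219

[0]=0xd6 [1]=0xdf (big-endian) → word 0xd6df
kind:5 @ bit 11 → (0xd6df>>11)&0x1f = 0x1a
ver:8 @ bit 3 → (0xd6df>>3)&0xff = 0xdb  ←
type:2 @ bit 1 → (0xd6df>>1)&0x3 = 0x3
slot:1 @ bit 0 → (0xd6df>>0)&0x1 = 0x1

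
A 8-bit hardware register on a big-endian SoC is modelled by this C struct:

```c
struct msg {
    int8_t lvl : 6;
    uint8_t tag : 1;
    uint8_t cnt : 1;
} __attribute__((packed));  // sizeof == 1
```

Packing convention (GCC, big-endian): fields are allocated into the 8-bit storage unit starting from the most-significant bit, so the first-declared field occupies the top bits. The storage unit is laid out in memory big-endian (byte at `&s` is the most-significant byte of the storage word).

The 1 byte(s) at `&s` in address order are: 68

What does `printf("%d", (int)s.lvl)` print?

26

[0]=0x68 (big-endian) → word 0x68
lvl:6 @ bit 2 → (0x68>>2)&0x3f = 0x1a  ←
tag:1 @ bit 1 → (0x68>>1)&0x1 = 0x0
cnt:1 @ bit 0 → (0x68>>0)&0x1 = 0x0
lvl signed 6b, MSB=0: value = 26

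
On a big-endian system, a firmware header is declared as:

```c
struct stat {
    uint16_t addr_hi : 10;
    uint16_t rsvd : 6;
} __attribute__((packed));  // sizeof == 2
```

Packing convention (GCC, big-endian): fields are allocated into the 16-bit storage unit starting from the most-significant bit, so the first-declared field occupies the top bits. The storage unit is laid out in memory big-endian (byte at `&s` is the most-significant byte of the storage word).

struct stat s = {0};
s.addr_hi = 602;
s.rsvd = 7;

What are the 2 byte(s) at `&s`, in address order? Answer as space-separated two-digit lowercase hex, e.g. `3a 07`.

addr_hi (10b) val=602 bits=0x25a at bit 6: 0x9680
rsvd (6b) val=7 bits=0x7 at bit 0: 0x9687
word = 0x9687 → big-endian bytes:
  [0]=0x96  [1]=0x87

96 87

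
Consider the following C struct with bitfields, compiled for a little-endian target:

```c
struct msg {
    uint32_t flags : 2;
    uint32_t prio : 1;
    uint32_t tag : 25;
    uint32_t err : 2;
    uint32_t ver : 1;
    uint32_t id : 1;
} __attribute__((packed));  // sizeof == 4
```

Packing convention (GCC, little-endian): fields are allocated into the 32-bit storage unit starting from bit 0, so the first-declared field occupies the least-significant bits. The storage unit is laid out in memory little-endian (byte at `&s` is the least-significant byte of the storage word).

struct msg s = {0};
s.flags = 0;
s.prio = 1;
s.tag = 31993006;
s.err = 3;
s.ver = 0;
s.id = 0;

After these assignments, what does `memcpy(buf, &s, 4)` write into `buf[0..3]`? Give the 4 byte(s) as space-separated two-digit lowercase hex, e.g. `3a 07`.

[0+:2] flags=0 & 0x3 = 0x0; word=0x00000000
[2+:1] prio=1 & 0x1 = 0x1; word=0x00000004
[3+:25] tag=31993006 & 0x1ffffff = 0x1e82cae; word=0x0f416574
[28+:2] err=3 & 0x3 = 0x3; word=0x3f416574
[30+:1] ver=0 & 0x1 = 0x0; word=0x3f416574
[31+:1] id=0 & 0x1 = 0x0; word=0x3f416574
word = 0x3f416574 → little-endian bytes:
  [0]=0x74  [1]=0x65  [2]=0x41  [3]=0x3f

74 65 41 3f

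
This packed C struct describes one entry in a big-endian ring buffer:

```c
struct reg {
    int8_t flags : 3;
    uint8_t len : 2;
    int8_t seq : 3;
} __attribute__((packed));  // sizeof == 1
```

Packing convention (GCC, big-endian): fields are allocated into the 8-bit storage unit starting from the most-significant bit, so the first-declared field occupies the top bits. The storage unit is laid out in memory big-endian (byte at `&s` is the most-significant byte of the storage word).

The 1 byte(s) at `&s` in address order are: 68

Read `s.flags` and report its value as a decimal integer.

3

[0]=0x68 (big-endian) → word 0x68
flags [5+:3] = (word>>5) & 0x7 = 3  ←
len [3+:2] = (word>>3) & 0x3 = 1
seq [0+:3] = (word>>0) & 0x7 = 0
flags signed 3b, MSB=0: value = 3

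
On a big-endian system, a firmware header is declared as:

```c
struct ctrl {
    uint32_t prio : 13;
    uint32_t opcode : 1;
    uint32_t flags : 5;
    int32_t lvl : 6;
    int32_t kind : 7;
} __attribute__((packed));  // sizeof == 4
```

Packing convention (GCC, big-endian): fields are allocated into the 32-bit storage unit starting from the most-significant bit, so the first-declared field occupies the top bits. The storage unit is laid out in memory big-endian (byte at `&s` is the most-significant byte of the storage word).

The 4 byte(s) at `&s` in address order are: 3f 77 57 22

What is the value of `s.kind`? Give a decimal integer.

34

[0]=0x3f [1]=0x77 [2]=0x57 [3]=0x22 (big-endian) → word 0x3f775722
prio [19+:13] = (word>>19) & 0x1fff = 2030
opcode [18+:1] = (word>>18) & 0x1 = 1
flags [13+:5] = (word>>13) & 0x1f = 26
lvl [7+:6] = (word>>7) & 0x3f = 46
kind [0+:7] = (word>>0) & 0x7f = 34  ←
kind signed 7b, MSB=0: value = 34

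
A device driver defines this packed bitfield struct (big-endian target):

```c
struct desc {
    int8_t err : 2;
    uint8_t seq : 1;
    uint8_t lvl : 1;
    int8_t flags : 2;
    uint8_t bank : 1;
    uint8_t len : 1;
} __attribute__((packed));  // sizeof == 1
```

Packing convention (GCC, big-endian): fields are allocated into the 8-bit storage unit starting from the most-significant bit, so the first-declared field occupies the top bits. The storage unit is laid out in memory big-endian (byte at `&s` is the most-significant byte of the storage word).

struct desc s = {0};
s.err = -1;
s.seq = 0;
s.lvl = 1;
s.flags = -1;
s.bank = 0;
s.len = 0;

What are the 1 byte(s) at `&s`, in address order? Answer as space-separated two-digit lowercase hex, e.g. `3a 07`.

dc

err (2b) val=-1 bits=0x3 at bit 6: 0xc0
seq (1b) val=0 bits=0x0 at bit 5: 0xc0
lvl (1b) val=1 bits=0x1 at bit 4: 0xd0
flags (2b) val=-1 bits=0x3 at bit 2: 0xdc
bank (1b) val=0 bits=0x0 at bit 1: 0xdc
len (1b) val=0 bits=0x0 at bit 0: 0xdc
word = 0xdc → big-endian bytes:
  [0]=0xdc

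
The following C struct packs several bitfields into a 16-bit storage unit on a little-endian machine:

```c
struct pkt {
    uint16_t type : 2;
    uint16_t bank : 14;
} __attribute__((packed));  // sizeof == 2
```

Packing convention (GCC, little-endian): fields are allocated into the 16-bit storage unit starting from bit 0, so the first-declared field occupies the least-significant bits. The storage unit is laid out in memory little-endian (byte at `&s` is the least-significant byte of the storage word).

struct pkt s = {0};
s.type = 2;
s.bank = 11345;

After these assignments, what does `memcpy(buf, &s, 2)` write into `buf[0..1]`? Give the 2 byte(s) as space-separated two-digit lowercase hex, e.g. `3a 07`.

type:2 = 2 → 0x2 << 0 → word 0x0002
bank:14 = 11345 → 0x2c51 << 2 → word 0xb146
word = 0xb146 → little-endian bytes:
  [0]=0x46  [1]=0xb1

46 b1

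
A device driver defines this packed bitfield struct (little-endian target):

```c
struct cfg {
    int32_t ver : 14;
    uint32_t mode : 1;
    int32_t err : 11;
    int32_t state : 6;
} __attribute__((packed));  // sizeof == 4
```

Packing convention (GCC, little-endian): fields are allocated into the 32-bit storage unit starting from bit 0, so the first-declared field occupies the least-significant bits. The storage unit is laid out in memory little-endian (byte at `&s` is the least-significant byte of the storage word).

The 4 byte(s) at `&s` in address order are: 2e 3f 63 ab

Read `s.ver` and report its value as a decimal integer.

-210

[0]=0x2e [1]=0x3f [2]=0x63 [3]=0xab (little-endian) → word 0xab633f2e
ver:14 @ bit 0 → (0xab633f2e>>0)&0x3fff = 0x3f2e  ←
mode:1 @ bit 14 → (0xab633f2e>>14)&0x1 = 0x0
err:11 @ bit 15 → (0xab633f2e>>15)&0x7ff = 0x6c6
state:6 @ bit 26 → (0xab633f2e>>26)&0x3f = 0x2a
ver signed 14b, MSB=1: 16174 - 16384 = -210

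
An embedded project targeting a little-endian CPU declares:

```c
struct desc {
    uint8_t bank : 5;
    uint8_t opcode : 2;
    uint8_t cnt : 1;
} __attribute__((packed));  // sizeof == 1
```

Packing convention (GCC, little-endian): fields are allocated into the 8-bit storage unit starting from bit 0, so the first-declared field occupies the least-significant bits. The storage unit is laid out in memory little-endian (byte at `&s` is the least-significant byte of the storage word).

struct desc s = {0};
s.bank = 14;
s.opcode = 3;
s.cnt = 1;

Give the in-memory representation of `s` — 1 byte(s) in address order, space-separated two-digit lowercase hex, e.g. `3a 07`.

bank:5 = 14 → 0xe << 0 → word 0x0e
opcode:2 = 3 → 0x3 << 5 → word 0x6e
cnt:1 = 1 → 0x1 << 7 → word 0xee
word = 0xee → little-endian bytes:
  [0]=0xee

ee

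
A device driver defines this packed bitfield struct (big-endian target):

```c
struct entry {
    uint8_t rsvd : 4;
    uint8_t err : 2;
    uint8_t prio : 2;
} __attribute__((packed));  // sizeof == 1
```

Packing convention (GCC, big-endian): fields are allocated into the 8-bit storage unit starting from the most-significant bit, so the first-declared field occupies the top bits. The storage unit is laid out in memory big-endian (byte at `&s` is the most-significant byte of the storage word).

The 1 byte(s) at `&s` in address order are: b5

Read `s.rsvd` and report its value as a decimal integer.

[0]=0xb5 (big-endian) → word 0xb5
rsvd:4 @ bit 4 → (0xb5>>4)&0xf = 0xb  ←
err:2 @ bit 2 → (0xb5>>2)&0x3 = 0x1
prio:2 @ bit 0 → (0xb5>>0)&0x3 = 0x1

11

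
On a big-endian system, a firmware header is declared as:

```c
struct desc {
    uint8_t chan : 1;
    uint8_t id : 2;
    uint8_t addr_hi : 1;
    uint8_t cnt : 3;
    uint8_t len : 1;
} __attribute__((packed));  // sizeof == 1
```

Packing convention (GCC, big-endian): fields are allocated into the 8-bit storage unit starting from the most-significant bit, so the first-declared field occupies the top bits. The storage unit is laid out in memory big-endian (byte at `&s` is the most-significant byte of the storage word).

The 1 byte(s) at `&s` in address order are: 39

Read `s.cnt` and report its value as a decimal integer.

4

[0]=0x39 (big-endian) → word 0x39
chan [7+:1] = (word>>7) & 0x1 = 0
id [5+:2] = (word>>5) & 0x3 = 1
addr_hi [4+:1] = (word>>4) & 0x1 = 1
cnt [1+:3] = (word>>1) & 0x7 = 4  ←
len [0+:1] = (word>>0) & 0x1 = 1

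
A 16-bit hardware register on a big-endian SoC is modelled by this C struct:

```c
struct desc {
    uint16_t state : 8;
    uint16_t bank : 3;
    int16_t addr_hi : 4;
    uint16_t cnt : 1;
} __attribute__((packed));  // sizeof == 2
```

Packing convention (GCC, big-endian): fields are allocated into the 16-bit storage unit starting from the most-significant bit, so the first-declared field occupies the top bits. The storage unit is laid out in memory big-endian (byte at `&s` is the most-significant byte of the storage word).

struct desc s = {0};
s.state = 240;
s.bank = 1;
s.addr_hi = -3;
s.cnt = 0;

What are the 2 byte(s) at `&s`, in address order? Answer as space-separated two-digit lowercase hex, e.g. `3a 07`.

state (8b) val=240 bits=0xf0 at bit 8: 0xf000
bank (3b) val=1 bits=0x1 at bit 5: 0xf020
addr_hi (4b) val=-3 bits=0xd at bit 1: 0xf03a
cnt (1b) val=0 bits=0x0 at bit 0: 0xf03a
word = 0xf03a → big-endian bytes:
  [0]=0xf0  [1]=0x3a

f0 3a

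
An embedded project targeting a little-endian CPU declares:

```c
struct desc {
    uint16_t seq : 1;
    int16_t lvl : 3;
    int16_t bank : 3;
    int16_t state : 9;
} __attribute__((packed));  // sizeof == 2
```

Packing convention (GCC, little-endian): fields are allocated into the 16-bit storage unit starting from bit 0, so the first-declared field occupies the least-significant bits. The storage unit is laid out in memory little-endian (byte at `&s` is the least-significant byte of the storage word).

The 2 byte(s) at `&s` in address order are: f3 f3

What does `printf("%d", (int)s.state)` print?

-25

[0]=0xf3 [1]=0xf3 (little-endian) → word 0xf3f3
seq [0+:1] = (word>>0) & 0x1 = 1
lvl [1+:3] = (word>>1) & 0x7 = 1
bank [4+:3] = (word>>4) & 0x7 = 7
state [7+:9] = (word>>7) & 0x1ff = 487  ←
state signed 9b, MSB=1: 487 - 512 = -25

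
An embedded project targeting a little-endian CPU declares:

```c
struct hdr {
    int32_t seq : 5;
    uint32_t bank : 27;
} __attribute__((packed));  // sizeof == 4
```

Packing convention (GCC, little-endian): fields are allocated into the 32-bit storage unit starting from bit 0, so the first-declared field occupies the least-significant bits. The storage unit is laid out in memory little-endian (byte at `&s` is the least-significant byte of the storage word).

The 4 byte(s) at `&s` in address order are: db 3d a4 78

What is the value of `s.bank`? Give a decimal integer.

[0]=0xdb [1]=0x3d [2]=0xa4 [3]=0x78 (little-endian) → word 0x78a43ddb
seq:5 @ bit 0 → (0x78a43ddb>>0)&0x1f = 0x1b
bank:27 @ bit 5 → (0x78a43ddb>>5)&0x7ffffff = 0x3c521ee  ←

63250926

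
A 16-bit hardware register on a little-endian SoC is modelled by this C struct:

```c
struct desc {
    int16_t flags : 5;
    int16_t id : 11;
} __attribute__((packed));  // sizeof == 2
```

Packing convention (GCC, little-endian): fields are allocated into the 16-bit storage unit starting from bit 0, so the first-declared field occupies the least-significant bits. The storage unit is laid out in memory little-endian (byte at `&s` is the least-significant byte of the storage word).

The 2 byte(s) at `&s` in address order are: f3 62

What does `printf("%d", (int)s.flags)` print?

-13

[0]=0xf3 [1]=0x62 (little-endian) → word 0x62f3
flags [0+:5] = (word>>0) & 0x1f = 19  ←
id [5+:11] = (word>>5) & 0x7ff = 791
flags signed 5b, MSB=1: 19 - 32 = -13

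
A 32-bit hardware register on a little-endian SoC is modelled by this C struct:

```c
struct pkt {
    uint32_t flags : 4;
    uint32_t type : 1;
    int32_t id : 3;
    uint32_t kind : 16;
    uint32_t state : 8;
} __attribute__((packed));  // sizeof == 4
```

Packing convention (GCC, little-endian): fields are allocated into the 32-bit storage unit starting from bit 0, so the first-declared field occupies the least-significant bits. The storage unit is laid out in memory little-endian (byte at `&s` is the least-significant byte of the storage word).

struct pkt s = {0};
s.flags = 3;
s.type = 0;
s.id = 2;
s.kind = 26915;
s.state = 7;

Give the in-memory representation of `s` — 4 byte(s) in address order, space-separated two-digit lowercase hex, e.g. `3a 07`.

43 23 69 07

flags (4b) val=3 bits=0x3 at bit 0: 0x00000003
type (1b) val=0 bits=0x0 at bit 4: 0x00000003
id (3b) val=2 bits=0x2 at bit 5: 0x00000043
kind (16b) val=26915 bits=0x6923 at bit 8: 0x00692343
state (8b) val=7 bits=0x7 at bit 24: 0x07692343
word = 0x07692343 → little-endian bytes:
  [0]=0x43  [1]=0x23  [2]=0x69  [3]=0x07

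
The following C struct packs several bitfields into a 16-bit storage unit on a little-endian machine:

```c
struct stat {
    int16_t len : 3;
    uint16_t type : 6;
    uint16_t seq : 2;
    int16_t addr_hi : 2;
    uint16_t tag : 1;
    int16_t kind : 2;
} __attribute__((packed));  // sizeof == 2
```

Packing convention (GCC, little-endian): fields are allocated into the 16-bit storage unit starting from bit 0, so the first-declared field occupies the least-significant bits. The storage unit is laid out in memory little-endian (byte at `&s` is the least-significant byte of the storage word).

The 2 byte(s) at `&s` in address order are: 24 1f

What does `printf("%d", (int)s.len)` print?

-4

[0]=0x24 [1]=0x1f (little-endian) → word 0x1f24
len:3 @ bit 0 → (0x1f24>>0)&0x7 = 0x4  ←
type:6 @ bit 3 → (0x1f24>>3)&0x3f = 0x24
seq:2 @ bit 9 → (0x1f24>>9)&0x3 = 0x3
addr_hi:2 @ bit 11 → (0x1f24>>11)&0x3 = 0x3
tag:1 @ bit 13 → (0x1f24>>13)&0x1 = 0x0
kind:2 @ bit 14 → (0x1f24>>14)&0x3 = 0x0
len signed 3b, MSB=1: 4 - 8 = -4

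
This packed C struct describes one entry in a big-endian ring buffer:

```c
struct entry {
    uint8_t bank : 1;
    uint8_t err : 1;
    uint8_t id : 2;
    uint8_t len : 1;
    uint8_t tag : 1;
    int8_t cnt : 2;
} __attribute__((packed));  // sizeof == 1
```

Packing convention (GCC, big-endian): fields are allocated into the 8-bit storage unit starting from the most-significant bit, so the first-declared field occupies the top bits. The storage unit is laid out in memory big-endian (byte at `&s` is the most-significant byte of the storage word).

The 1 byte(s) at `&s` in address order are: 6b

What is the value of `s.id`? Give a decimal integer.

[0]=0x6b (big-endian) → word 0x6b
bank:1 @ bit 7 → (0x6b>>7)&0x1 = 0x0
err:1 @ bit 6 → (0x6b>>6)&0x1 = 0x1
id:2 @ bit 4 → (0x6b>>4)&0x3 = 0x2  ←
len:1 @ bit 3 → (0x6b>>3)&0x1 = 0x1
tag:1 @ bit 2 → (0x6b>>2)&0x1 = 0x0
cnt:2 @ bit 0 → (0x6b>>0)&0x3 = 0x3

2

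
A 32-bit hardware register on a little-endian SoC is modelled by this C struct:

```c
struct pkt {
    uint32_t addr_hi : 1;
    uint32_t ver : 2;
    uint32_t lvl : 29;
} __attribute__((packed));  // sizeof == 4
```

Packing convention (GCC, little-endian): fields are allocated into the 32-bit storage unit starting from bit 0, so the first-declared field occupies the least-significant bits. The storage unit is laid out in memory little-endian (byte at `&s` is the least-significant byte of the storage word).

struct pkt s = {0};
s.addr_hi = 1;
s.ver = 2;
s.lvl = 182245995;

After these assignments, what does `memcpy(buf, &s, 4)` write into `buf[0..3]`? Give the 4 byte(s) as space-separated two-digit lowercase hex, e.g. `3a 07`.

5d d3 e6 56

[0+:1] addr_hi=1 & 0x1 = 0x1; word=0x00000001
[1+:2] ver=2 & 0x3 = 0x2; word=0x00000005
[3+:29] lvl=182245995 & 0x1fffffff = 0xadcda6b; word=0x56e6d35d
word = 0x56e6d35d → little-endian bytes:
  [0]=0x5d  [1]=0xd3  [2]=0xe6  [3]=0x56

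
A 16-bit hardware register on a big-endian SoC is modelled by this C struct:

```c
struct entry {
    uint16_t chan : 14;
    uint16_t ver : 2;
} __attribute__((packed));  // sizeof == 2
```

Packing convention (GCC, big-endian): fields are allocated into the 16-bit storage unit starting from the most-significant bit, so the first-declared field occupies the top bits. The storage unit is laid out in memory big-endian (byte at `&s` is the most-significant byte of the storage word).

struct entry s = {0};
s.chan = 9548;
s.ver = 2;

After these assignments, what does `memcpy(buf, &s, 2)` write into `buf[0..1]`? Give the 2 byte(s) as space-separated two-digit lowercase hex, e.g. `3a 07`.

[2+:14] chan=9548 & 0x3fff = 0x254c; word=0x9530
[0+:2] ver=2 & 0x3 = 0x2; word=0x9532
word = 0x9532 → big-endian bytes:
  [0]=0x95  [1]=0x32

95 32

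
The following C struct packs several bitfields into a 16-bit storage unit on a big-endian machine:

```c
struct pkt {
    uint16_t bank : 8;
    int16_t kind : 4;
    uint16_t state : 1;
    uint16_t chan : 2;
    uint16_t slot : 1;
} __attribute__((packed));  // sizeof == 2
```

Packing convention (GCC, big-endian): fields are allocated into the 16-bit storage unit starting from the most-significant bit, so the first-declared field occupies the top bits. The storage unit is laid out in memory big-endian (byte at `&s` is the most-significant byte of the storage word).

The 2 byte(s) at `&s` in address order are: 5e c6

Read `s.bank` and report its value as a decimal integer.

94

[0]=0x5e [1]=0xc6 (big-endian) → word 0x5ec6
bank [8+:8] = (word>>8) & 0xff = 94  ←
kind [4+:4] = (word>>4) & 0xf = 12
state [3+:1] = (word>>3) & 0x1 = 0
chan [1+:2] = (word>>1) & 0x3 = 3
slot [0+:1] = (word>>0) & 0x1 = 0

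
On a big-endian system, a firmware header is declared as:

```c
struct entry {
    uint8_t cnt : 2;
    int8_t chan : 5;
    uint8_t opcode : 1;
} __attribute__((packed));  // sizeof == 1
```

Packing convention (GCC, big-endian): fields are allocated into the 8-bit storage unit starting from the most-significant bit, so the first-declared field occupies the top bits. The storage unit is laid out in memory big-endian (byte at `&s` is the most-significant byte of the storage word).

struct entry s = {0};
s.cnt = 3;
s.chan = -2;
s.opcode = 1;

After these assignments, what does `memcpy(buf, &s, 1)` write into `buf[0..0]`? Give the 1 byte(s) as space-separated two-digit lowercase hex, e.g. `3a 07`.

[6+:2] cnt=3 & 0x3 = 0x3; word=0xc0
[1+:5] chan=-2 & 0x1f = 0x1e; word=0xfc
[0+:1] opcode=1 & 0x1 = 0x1; word=0xfd
word = 0xfd → big-endian bytes:
  [0]=0xfd

fd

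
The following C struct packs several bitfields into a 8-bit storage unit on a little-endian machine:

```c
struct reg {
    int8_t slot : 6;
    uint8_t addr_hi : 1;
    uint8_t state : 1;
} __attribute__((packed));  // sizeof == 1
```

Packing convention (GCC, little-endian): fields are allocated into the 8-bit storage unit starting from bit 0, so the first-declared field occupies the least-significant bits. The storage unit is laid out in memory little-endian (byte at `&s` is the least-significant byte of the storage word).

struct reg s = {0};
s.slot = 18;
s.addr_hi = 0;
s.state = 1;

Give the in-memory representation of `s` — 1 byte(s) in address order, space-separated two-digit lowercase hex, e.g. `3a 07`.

92

slot (6b) val=18 bits=0x12 at bit 0: 0x12
addr_hi (1b) val=0 bits=0x0 at bit 6: 0x12
state (1b) val=1 bits=0x1 at bit 7: 0x92
word = 0x92 → little-endian bytes:
  [0]=0x92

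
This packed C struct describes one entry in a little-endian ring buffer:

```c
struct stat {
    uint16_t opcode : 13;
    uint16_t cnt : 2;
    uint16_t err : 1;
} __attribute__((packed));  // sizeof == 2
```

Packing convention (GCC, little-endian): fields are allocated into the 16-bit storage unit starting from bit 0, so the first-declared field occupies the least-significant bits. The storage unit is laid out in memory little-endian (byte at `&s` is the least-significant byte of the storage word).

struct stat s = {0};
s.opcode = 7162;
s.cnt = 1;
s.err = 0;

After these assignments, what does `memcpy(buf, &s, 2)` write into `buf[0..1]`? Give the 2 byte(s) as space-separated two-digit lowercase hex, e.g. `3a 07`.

fa 3b

[0+:13] opcode=7162 & 0x1fff = 0x1bfa; word=0x1bfa
[13+:2] cnt=1 & 0x3 = 0x1; word=0x3bfa
[15+:1] err=0 & 0x1 = 0x0; word=0x3bfa
word = 0x3bfa → little-endian bytes:
  [0]=0xfa  [1]=0x3b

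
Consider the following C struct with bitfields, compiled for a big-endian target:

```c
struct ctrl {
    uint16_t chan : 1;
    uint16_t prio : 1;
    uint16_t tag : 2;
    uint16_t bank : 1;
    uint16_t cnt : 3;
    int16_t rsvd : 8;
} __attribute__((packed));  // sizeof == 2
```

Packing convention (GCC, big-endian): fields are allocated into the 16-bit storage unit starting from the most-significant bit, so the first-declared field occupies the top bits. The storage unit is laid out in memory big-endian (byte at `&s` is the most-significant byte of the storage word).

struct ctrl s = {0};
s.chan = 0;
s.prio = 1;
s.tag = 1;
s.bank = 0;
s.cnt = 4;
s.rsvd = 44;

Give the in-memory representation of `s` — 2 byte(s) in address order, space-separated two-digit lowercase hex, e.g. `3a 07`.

54 2c

chan (1b) val=0 bits=0x0 at bit 15: 0x0000
prio (1b) val=1 bits=0x1 at bit 14: 0x4000
tag (2b) val=1 bits=0x1 at bit 12: 0x5000
bank (1b) val=0 bits=0x0 at bit 11: 0x5000
cnt (3b) val=4 bits=0x4 at bit 8: 0x5400
rsvd (8b) val=44 bits=0x2c at bit 0: 0x542c
word = 0x542c → big-endian bytes:
  [0]=0x54  [1]=0x2c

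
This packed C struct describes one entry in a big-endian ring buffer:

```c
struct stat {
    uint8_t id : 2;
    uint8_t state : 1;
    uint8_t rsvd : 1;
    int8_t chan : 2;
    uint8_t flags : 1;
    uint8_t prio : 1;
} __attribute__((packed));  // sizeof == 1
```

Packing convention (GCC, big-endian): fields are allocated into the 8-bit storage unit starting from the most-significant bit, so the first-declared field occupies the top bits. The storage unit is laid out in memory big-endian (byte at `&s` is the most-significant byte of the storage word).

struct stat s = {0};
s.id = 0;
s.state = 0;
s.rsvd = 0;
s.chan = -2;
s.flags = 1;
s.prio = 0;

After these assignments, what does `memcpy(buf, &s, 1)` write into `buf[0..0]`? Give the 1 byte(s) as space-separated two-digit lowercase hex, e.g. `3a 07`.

0a

id:2 = 0 → 0x0 << 6 → word 0x00
state:1 = 0 → 0x0 << 5 → word 0x00
rsvd:1 = 0 → 0x0 << 4 → word 0x00
chan:2 = -2 → 0x2 << 2 → word 0x08
flags:1 = 1 → 0x1 << 1 → word 0x0a
prio:1 = 0 → 0x0 << 0 → word 0x0a
word = 0x0a → big-endian bytes:
  [0]=0x0a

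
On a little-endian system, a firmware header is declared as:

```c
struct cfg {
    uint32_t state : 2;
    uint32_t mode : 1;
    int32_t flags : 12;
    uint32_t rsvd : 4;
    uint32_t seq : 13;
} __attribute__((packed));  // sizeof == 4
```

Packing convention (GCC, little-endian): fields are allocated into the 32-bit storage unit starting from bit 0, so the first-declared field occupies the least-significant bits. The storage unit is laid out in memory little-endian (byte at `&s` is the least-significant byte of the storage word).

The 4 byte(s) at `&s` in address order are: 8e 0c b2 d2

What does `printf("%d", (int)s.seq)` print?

[0]=0x8e [1]=0x0c [2]=0xb2 [3]=0xd2 (little-endian) → word 0xd2b20c8e
state [0+:2] = (word>>0) & 0x3 = 2
mode [2+:1] = (word>>2) & 0x1 = 1
flags [3+:12] = (word>>3) & 0xfff = 401
rsvd [15+:4] = (word>>15) & 0xf = 4
seq [19+:13] = (word>>19) & 0x1fff = 6742  ←

6742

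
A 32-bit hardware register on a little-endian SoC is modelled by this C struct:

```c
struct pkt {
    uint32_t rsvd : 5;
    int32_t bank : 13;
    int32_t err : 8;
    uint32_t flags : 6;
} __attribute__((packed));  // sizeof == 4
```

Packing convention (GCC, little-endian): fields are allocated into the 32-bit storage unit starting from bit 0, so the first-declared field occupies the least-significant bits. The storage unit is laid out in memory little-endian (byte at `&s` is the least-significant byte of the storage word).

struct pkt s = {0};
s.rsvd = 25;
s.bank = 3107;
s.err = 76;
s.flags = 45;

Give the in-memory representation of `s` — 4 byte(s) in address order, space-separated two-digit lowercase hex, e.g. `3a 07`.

79 84 31 b5

rsvd:5 = 25 → 0x19 << 0 → word 0x00000019
bank:13 = 3107 → 0xc23 << 5 → word 0x00018479
err:8 = 76 → 0x4c << 18 → word 0x01318479
flags:6 = 45 → 0x2d << 26 → word 0xb5318479
word = 0xb5318479 → little-endian bytes:
  [0]=0x79  [1]=0x84  [2]=0x31  [3]=0xb5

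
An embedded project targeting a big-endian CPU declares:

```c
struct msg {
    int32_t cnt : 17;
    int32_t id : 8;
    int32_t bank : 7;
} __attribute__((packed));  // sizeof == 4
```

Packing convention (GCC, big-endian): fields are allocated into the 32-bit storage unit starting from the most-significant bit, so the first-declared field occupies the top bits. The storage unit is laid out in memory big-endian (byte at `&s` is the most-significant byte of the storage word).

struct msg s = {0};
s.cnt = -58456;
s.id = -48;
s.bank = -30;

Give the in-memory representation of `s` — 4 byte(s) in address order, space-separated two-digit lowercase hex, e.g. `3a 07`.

[15+:17] cnt=-58456 & 0x1ffff = 0x11ba8; word=0x8dd40000
[7+:8] id=-48 & 0xff = 0xd0; word=0x8dd46800
[0+:7] bank=-30 & 0x7f = 0x62; word=0x8dd46862
word = 0x8dd46862 → big-endian bytes:
  [0]=0x8d  [1]=0xd4  [2]=0x68  [3]=0x62

8d d4 68 62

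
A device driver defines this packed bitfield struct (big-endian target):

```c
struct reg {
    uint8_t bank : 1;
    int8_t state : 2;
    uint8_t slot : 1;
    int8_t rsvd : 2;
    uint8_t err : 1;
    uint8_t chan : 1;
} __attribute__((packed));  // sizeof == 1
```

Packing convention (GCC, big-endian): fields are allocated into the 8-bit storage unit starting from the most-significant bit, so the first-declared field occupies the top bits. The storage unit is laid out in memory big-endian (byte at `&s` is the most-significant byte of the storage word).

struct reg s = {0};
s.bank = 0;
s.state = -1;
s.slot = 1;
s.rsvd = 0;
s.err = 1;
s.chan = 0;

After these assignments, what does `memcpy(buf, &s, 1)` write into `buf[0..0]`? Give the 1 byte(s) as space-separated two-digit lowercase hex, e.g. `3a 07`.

[7+:1] bank=0 & 0x1 = 0x0; word=0x00
[5+:2] state=-1 & 0x3 = 0x3; word=0x60
[4+:1] slot=1 & 0x1 = 0x1; word=0x70
[2+:2] rsvd=0 & 0x3 = 0x0; word=0x70
[1+:1] err=1 & 0x1 = 0x1; word=0x72
[0+:1] chan=0 & 0x1 = 0x0; word=0x72
word = 0x72 → big-endian bytes:
  [0]=0x72

72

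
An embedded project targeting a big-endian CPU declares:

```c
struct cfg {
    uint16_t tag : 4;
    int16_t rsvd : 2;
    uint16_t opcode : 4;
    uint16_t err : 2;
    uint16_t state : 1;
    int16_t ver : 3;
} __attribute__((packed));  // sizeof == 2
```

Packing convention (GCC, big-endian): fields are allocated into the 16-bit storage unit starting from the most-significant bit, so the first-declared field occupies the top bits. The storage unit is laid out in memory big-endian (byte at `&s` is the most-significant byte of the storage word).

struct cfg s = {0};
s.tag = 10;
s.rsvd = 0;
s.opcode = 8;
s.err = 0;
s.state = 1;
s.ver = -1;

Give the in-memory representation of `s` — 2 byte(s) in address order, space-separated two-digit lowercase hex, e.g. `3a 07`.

tag:4 = 10 → 0xa << 12 → word 0xa000
rsvd:2 = 0 → 0x0 << 10 → word 0xa000
opcode:4 = 8 → 0x8 << 6 → word 0xa200
err:2 = 0 → 0x0 << 4 → word 0xa200
state:1 = 1 → 0x1 << 3 → word 0xa208
ver:3 = -1 → 0x7 << 0 → word 0xa20f
word = 0xa20f → big-endian bytes:
  [0]=0xa2  [1]=0x0f

a2 0f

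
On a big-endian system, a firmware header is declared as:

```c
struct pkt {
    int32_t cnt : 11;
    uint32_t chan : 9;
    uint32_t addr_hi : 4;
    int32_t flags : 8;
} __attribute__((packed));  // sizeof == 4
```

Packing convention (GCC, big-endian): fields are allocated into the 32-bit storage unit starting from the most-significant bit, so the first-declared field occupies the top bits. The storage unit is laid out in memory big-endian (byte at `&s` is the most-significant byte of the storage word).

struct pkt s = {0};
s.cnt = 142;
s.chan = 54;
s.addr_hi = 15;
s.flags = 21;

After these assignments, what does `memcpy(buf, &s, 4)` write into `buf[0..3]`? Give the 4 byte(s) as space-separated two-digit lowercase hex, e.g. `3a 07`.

11 c3 6f 15

cnt:11 = 142 → 0x8e << 21 → word 0x11c00000
chan:9 = 54 → 0x36 << 12 → word 0x11c36000
addr_hi:4 = 15 → 0xf << 8 → word 0x11c36f00
flags:8 = 21 → 0x15 << 0 → word 0x11c36f15
word = 0x11c36f15 → big-endian bytes:
  [0]=0x11  [1]=0xc3  [2]=0x6f  [3]=0x15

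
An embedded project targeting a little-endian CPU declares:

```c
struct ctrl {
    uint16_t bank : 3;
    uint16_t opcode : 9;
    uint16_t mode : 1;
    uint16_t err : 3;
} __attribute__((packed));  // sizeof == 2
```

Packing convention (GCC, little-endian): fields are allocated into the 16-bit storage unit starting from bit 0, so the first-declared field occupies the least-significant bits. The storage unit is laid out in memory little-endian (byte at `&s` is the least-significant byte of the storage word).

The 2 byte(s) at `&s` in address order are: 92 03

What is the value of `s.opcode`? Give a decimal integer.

114

[0]=0x92 [1]=0x03 (little-endian) → word 0x0392
bank:3 @ bit 0 → (0x0392>>0)&0x7 = 0x2
opcode:9 @ bit 3 → (0x0392>>3)&0x1ff = 0x72  ←
mode:1 @ bit 12 → (0x0392>>12)&0x1 = 0x0
err:3 @ bit 13 → (0x0392>>13)&0x7 = 0x0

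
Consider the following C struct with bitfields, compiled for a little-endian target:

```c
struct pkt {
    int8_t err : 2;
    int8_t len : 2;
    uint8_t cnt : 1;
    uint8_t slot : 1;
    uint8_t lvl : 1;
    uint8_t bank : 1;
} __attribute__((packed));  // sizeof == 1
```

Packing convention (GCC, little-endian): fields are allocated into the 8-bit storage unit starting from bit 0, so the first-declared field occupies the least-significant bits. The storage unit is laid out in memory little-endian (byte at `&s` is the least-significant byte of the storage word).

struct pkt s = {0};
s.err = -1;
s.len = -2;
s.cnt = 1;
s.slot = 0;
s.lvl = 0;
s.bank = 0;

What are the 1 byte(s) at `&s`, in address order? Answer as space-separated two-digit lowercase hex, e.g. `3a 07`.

[0+:2] err=-1 & 0x3 = 0x3; word=0x03
[2+:2] len=-2 & 0x3 = 0x2; word=0x0b
[4+:1] cnt=1 & 0x1 = 0x1; word=0x1b
[5+:1] slot=0 & 0x1 = 0x0; word=0x1b
[6+:1] lvl=0 & 0x1 = 0x0; word=0x1b
[7+:1] bank=0 & 0x1 = 0x0; word=0x1b
word = 0x1b → little-endian bytes:
  [0]=0x1b

1b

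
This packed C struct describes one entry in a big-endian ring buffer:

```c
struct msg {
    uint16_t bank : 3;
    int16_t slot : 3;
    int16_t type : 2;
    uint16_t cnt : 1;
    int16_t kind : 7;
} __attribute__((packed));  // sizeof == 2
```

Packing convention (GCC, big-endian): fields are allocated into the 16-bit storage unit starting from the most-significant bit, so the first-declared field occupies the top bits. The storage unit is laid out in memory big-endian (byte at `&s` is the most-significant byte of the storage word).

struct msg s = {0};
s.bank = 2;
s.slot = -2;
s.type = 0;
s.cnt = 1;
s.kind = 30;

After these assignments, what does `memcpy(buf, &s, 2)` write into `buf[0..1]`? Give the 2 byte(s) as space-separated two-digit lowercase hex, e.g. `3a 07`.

58 9e

bank (3b) val=2 bits=0x2 at bit 13: 0x4000
slot (3b) val=-2 bits=0x6 at bit 10: 0x5800
type (2b) val=0 bits=0x0 at bit 8: 0x5800
cnt (1b) val=1 bits=0x1 at bit 7: 0x5880
kind (7b) val=30 bits=0x1e at bit 0: 0x589e
word = 0x589e → big-endian bytes:
  [0]=0x58  [1]=0x9e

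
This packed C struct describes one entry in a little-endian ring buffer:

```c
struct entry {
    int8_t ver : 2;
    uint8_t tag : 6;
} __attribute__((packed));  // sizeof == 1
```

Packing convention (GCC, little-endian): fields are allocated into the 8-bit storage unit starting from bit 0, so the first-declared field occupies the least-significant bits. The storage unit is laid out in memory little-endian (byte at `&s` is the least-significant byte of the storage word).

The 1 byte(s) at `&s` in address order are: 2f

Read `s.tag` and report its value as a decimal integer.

11

[0]=0x2f (little-endian) → word 0x2f
ver [0+:2] = (word>>0) & 0x3 = 3
tag [2+:6] = (word>>2) & 0x3f = 11  ←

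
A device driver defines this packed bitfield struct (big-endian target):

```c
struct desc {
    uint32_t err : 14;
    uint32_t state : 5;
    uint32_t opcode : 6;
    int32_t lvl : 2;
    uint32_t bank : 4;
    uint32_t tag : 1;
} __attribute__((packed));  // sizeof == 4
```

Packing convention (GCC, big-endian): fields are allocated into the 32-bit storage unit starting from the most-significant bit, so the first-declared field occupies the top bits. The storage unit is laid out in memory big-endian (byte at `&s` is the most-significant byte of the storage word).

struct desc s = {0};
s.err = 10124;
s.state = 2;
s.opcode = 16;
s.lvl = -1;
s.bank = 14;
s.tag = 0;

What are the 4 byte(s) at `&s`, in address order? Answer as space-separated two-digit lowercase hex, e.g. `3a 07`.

err (14b) val=10124 bits=0x278c at bit 18: 0x9e300000
state (5b) val=2 bits=0x2 at bit 13: 0x9e304000
opcode (6b) val=16 bits=0x10 at bit 7: 0x9e304800
lvl (2b) val=-1 bits=0x3 at bit 5: 0x9e304860
bank (4b) val=14 bits=0xe at bit 1: 0x9e30487c
tag (1b) val=0 bits=0x0 at bit 0: 0x9e30487c
word = 0x9e30487c → big-endian bytes:
  [0]=0x9e  [1]=0x30  [2]=0x48  [3]=0x7c

9e 30 48 7c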